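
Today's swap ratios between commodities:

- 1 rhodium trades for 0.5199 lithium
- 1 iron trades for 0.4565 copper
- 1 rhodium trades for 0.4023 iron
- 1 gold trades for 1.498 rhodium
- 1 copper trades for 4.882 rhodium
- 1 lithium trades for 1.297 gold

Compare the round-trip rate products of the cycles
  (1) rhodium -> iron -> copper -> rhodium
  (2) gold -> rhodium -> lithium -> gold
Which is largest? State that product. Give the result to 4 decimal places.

(1) 0.4023 × 0.4565 × 4.882 = 0.89658
(2) 1.498 × 0.5199 × 1.297 = 1.01012
Highest is cycle (2) at 1.0101 (>1, arbitrage).

1.0101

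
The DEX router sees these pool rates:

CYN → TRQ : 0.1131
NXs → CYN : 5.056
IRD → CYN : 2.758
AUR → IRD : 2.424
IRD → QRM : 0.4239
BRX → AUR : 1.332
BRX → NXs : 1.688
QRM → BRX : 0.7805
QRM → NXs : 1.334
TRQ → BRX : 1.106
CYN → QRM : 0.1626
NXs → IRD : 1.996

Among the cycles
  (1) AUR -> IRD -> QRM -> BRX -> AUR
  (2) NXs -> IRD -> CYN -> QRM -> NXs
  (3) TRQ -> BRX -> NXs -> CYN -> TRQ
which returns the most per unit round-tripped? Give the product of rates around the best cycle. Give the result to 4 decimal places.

(1) 2.424 × 0.4239 × 0.7805 × 1.332 = 1.06825
(2) 1.996 × 2.758 × 0.1626 × 1.334 = 1.19407
(3) 1.106 × 1.688 × 5.056 × 0.1131 = 1.06757
Highest is cycle (2) at 1.1941 (>1, arbitrage).

1.1941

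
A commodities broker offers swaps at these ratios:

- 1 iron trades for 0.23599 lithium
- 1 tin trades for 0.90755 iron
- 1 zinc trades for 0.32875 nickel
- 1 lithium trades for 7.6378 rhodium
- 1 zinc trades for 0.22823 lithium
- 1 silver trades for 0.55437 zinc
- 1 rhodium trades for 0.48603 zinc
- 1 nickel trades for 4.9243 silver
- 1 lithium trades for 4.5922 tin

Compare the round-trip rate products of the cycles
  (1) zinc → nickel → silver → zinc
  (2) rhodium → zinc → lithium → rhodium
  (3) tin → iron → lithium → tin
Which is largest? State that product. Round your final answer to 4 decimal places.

(1) 0.32875 × 4.9243 × 0.55437 = 0.89745
(2) 0.48603 × 0.22823 × 7.6378 = 0.84724
(3) 0.90755 × 0.23599 × 4.5922 = 0.98352
Highest is cycle (3) at 0.9835 (≤1, no arbitrage).

0.9835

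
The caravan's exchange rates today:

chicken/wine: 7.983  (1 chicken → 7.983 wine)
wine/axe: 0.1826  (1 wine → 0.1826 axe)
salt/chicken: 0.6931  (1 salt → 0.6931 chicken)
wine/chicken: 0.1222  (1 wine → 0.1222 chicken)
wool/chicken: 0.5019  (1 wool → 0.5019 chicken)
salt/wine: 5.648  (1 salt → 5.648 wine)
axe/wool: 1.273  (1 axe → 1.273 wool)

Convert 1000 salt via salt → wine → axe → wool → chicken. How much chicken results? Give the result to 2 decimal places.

658.93

1000 salt × 5.648 = 5648 wine
5648 wine × 0.1826 = 1031.3248 axe
1031.3248 axe × 1.273 = 1312.8764704 wool
1312.8764704 wool × 0.5019 = 658.93270049376 chicken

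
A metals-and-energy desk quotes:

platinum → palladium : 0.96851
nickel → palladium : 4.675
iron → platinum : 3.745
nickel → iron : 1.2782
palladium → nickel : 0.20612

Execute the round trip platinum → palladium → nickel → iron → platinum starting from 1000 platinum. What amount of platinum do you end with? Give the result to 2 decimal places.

1000 platinum × 0.96851 = 968.51 palladium
968.51 palladium × 0.20612 = 199.6292812 nickel
199.6292812 nickel × 1.2782 = 255.16614722984 iron
255.16614722984 iron × 3.745 = 955.5972213757508 platinum

955.60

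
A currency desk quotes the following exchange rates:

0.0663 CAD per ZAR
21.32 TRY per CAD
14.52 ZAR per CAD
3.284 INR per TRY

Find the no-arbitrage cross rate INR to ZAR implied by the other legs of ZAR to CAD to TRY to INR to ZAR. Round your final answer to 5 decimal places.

0.21543

Known legs of the cycle: 0.0663 × 21.32 × 3.284 = 4.641986544
For no arbitrage the full-cycle product must be 1, so the missing rate is 1 / 4.641986544 ≈ 0.2154250.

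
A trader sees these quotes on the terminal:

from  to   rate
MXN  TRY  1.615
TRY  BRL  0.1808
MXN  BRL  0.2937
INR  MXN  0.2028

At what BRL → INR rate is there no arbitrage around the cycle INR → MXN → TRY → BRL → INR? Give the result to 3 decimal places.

Known legs of the cycle: 0.2028 × 1.615 × 0.1808 = 0.0592159776
For no arbitrage the full-cycle product must be 1, so the missing rate is 1 / 0.0592159776 ≈ 16.88733.

16.887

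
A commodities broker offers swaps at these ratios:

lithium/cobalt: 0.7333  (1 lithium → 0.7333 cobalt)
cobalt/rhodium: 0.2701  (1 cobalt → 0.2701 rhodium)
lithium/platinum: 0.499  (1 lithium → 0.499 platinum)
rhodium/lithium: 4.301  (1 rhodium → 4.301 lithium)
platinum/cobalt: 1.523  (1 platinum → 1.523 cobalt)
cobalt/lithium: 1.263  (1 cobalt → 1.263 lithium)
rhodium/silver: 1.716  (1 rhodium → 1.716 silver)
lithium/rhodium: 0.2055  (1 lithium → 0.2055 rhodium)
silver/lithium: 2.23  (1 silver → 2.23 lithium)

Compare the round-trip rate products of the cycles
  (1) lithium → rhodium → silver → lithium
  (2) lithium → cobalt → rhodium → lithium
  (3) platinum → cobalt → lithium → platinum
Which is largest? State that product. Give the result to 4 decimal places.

0.9599

(1) 0.2055 × 1.716 × 2.23 = 0.78638
(2) 0.7333 × 0.2701 × 4.301 = 0.85187
(3) 1.523 × 1.263 × 0.499 = 0.95985
Highest is cycle (3) at 0.9599 (≤1, no arbitrage).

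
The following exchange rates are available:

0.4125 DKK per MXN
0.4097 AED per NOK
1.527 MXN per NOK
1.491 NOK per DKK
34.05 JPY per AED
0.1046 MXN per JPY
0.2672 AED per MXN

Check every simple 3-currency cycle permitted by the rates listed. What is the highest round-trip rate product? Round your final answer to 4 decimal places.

JPY→MXN→AED→JPY: 0.1046 × 0.2672 × 34.05 = 0.95167
DKK→NOK→MXN→DKK: 1.491 × 1.527 × 0.4125 = 0.93916
Maximum is JPY→MXN→AED→JPY at 0.9517; no arbitrage — every cycle loses value.

0.9517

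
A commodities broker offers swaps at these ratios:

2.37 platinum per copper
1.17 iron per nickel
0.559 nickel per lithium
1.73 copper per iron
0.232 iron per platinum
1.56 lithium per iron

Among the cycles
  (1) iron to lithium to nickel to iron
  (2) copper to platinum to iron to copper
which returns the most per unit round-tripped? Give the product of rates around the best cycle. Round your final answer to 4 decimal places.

1.0203

(1) 1.56 × 0.559 × 1.17 = 1.02029
(2) 2.37 × 0.232 × 1.73 = 0.95122
Highest is cycle (1) at 1.0203 (>1, arbitrage).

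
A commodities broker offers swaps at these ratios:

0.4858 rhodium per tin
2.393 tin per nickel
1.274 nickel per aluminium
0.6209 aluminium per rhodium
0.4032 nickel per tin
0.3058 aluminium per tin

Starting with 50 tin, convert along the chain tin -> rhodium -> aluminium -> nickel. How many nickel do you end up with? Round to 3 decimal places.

19.214

50 tin × 0.4858 = 24.29 rhodium
24.29 rhodium × 0.6209 = 15.081661 aluminium
15.081661 aluminium × 1.274 = 19.214036114 nickel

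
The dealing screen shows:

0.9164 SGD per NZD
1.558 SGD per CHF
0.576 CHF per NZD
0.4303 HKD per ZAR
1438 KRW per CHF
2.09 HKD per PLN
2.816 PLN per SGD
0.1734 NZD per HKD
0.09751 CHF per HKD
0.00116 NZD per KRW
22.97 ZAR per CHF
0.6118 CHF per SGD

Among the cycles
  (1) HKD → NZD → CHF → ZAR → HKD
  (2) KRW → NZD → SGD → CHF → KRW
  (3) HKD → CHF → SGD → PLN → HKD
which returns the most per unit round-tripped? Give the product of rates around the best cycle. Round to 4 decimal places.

0.9872

(1) 0.1734 × 0.576 × 22.97 × 0.4303 = 0.98720
(2) 0.00116 × 0.9164 × 0.6118 × 1438 = 0.93521
(3) 0.09751 × 1.558 × 2.816 × 2.09 = 0.89412
Highest is cycle (1) at 0.9872 (≤1, no arbitrage).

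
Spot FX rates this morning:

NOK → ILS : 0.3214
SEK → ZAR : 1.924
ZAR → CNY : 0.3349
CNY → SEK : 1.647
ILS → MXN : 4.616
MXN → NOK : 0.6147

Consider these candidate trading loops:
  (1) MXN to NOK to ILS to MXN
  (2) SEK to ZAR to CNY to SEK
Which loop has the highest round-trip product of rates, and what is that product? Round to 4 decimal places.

(1) 0.6147 × 0.3214 × 4.616 = 0.91196
(2) 1.924 × 0.3349 × 1.647 = 1.06124
Highest is cycle (2) at 1.0612 (>1, arbitrage).

1.0612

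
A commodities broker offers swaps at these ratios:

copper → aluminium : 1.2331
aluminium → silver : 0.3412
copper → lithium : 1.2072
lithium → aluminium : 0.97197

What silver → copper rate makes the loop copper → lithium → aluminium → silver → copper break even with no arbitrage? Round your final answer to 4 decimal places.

Known legs of the cycle: 1.2072 × 0.97197 × 0.3412 = 0.4003511771808
For no arbitrage the full-cycle product must be 1, so the missing rate is 1 / 0.4003511771808 ≈ 2.497807.

2.4978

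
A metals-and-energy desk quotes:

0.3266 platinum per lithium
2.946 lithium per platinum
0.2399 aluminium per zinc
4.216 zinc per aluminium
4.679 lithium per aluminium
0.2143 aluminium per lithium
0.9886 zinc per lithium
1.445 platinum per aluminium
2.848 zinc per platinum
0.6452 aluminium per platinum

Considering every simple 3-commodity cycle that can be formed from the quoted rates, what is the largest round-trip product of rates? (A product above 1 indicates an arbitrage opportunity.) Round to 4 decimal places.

aluminium→lithium→zinc→aluminium: 4.679 × 0.9886 × 0.2399 = 1.10970
aluminium→platinum→zinc→aluminium: 1.445 × 2.848 × 0.2399 = 0.98727
aluminium→lithium→platinum→aluminium: 4.679 × 0.3266 × 0.6452 = 0.98597
aluminium→platinum→lithium→aluminium: 1.445 × 2.946 × 0.2143 = 0.91227
Maximum is aluminium→lithium→zinc→aluminium at 1.1097; arbitrage exists.

1.1097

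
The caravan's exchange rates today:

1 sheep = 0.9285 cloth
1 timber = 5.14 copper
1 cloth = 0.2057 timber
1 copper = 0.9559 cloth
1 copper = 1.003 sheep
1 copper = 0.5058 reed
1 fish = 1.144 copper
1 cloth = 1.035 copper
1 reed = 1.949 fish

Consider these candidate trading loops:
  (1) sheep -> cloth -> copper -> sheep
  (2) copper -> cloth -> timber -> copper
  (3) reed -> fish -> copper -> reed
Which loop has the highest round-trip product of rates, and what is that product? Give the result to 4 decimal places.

1.1278

(1) 0.9285 × 1.035 × 1.003 = 0.96388
(2) 0.9559 × 0.2057 × 5.14 = 1.01067
(3) 1.949 × 1.144 × 0.5058 = 1.12776
Highest is cycle (3) at 1.1278 (>1, arbitrage).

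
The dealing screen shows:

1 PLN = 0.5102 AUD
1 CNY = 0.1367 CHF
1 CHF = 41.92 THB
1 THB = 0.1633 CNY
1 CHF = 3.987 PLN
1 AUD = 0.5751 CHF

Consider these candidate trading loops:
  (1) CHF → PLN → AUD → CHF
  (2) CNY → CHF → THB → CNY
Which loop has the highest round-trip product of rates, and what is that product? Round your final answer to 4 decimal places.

1.1698

(1) 3.987 × 0.5102 × 0.5751 = 1.16985
(2) 0.1367 × 41.92 × 0.1633 = 0.93578
Highest is cycle (1) at 1.1698 (>1, arbitrage).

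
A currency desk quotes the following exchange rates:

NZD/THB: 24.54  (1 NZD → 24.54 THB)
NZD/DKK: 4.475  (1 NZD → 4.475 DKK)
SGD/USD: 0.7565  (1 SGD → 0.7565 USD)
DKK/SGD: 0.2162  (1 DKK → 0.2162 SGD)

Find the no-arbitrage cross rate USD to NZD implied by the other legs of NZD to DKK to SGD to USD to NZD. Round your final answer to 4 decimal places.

1.3663

Known legs of the cycle: 4.475 × 0.2162 × 0.7565 = 0.7319099675
For no arbitrage the full-cycle product must be 1, so the missing rate is 1 / 0.7319099675 ≈ 1.366288.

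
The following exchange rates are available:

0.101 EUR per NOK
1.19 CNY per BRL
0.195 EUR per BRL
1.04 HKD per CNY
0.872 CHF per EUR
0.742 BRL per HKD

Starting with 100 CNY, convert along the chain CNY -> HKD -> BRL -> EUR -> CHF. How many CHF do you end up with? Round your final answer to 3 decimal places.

13.122

100 CNY × 1.04 = 104 HKD
104 HKD × 0.742 = 77.168 BRL
77.168 BRL × 0.195 = 15.04776 EUR
15.04776 EUR × 0.872 = 13.12164672 CHF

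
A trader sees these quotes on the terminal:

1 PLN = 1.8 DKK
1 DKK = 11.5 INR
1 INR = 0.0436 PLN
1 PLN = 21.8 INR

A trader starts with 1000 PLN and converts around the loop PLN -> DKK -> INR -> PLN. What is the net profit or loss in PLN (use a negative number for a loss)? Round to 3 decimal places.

1000 PLN × 1.8 = 1800 DKK
1800 DKK × 11.5 = 20700 INR
20700 INR × 0.0436 = 902.52 PLN
Net change: 902.52 − 1000 = -97.48 PLN

-97.480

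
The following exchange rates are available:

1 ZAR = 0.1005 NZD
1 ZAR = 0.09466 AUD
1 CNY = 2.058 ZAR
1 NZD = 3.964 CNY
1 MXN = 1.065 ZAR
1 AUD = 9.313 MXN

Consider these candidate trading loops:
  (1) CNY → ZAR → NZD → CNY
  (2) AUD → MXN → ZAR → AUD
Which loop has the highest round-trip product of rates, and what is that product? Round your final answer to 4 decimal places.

0.9389

(1) 2.058 × 0.1005 × 3.964 = 0.81987
(2) 9.313 × 1.065 × 0.09466 = 0.93887
Highest is cycle (2) at 0.9389 (≤1, no arbitrage).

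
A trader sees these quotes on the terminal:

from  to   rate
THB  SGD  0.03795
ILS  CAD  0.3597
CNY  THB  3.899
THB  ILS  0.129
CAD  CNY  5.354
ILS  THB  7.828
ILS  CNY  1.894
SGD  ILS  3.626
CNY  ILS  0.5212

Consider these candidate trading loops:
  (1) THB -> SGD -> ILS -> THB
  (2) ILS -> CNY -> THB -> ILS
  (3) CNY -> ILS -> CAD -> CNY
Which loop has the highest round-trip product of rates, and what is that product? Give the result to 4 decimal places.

1.0772

(1) 0.03795 × 3.626 × 7.828 = 1.07719
(2) 1.894 × 3.899 × 0.129 = 0.95263
(3) 0.5212 × 0.3597 × 5.354 = 1.00374
Highest is cycle (1) at 1.0772 (>1, arbitrage).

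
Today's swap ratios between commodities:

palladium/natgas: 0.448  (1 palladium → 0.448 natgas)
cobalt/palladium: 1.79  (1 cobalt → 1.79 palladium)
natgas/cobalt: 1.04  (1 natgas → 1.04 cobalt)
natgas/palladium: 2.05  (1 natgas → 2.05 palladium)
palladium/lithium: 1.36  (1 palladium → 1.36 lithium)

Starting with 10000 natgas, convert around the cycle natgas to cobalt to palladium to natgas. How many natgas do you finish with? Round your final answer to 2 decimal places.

10000 natgas × 1.04 = 10400 cobalt
10400 cobalt × 1.79 = 18616 palladium
18616 palladium × 0.448 = 8339.968 natgas

8339.97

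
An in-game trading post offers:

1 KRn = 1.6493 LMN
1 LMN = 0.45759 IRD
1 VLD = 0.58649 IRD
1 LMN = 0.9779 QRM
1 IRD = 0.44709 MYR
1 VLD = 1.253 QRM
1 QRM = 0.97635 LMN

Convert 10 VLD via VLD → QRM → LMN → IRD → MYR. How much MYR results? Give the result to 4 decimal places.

10 VLD × 1.253 = 12.53 QRM
12.53 QRM × 0.97635 = 12.2336655 LMN
12.2336655 LMN × 0.45759 = 5.598002996145 IRD
5.598002996145 IRD × 0.44709 = 2.50281115954646805 MYR

2.5028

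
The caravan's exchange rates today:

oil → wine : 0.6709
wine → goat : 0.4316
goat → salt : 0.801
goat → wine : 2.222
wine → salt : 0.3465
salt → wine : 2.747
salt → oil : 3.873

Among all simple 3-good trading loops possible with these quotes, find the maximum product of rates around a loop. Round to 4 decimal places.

salt→wine→goat→salt: 2.747 × 0.4316 × 0.801 = 0.94967
salt→oil→wine→salt: 3.873 × 0.6709 × 0.3465 = 0.90034
Maximum is salt→wine→goat→salt at 0.9497; no arbitrage — every cycle loses value.

0.9497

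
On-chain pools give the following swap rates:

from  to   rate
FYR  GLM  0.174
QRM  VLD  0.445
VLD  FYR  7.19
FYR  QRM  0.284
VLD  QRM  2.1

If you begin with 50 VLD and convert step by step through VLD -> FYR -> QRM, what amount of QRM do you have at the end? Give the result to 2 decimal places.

102.10

50 VLD × 7.19 = 359.5 FYR
359.5 FYR × 0.284 = 102.098 QRM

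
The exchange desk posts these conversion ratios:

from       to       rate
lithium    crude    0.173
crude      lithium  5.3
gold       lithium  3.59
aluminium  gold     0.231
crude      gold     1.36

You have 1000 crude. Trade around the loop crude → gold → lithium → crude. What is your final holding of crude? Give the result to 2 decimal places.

1000 crude × 1.36 = 1360 gold
1360 gold × 3.59 = 4882.4 lithium
4882.4 lithium × 0.173 = 844.6552 crude

844.66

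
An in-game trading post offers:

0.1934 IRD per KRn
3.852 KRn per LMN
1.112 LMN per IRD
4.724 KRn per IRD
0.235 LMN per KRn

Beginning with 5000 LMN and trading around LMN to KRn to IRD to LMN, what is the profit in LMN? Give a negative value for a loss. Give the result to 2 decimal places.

-857.93

5000 LMN × 3.852 = 19260 KRn
19260 KRn × 0.1934 = 3724.884 IRD
3724.884 IRD × 1.112 = 4142.071008 LMN
Net change: 4142.071008 − 5000 = -857.928992 LMN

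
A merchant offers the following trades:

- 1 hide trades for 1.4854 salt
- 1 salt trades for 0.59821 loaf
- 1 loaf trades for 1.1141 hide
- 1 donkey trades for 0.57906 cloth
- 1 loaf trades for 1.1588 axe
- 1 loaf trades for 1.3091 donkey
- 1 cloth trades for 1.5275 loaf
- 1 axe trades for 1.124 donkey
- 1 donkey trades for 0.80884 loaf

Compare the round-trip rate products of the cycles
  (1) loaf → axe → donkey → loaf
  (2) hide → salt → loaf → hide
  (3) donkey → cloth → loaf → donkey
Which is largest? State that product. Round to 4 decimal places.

(1) 1.1588 × 1.124 × 0.80884 = 1.05351
(2) 1.4854 × 0.59821 × 1.1141 = 0.98997
(3) 0.57906 × 1.5275 × 1.3091 = 1.15792
Highest is cycle (3) at 1.1579 (>1, arbitrage).

1.1579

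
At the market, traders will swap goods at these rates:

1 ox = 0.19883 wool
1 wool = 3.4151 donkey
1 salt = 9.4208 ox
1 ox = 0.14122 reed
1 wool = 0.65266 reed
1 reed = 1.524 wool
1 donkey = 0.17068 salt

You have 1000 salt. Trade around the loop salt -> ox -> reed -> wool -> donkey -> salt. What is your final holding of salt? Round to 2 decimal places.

1181.83

1000 salt × 9.4208 = 9420.8 ox
9420.8 ox × 0.14122 = 1330.405376 reed
1330.405376 reed × 1.524 = 2027.537793024 wool
2027.537793024 wool × 3.4151 = 6924.2443169562624 donkey
6924.2443169562624 donkey × 0.17068 = 1181.830020018094866432 salt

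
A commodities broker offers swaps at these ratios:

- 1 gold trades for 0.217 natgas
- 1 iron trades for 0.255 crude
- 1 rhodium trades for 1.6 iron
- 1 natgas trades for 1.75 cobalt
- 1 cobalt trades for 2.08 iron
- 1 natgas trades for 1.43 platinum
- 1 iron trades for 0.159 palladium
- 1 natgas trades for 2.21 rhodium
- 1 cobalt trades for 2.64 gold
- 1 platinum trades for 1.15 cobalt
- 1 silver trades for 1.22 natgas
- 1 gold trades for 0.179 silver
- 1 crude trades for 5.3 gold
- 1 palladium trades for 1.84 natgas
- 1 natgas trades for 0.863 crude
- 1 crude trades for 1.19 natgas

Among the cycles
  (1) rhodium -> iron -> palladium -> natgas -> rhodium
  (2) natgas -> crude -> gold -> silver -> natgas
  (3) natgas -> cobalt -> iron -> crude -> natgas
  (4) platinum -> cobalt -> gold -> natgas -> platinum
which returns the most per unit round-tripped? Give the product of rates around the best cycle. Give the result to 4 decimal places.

(1) 1.6 × 0.159 × 1.84 × 2.21 = 1.03449
(2) 0.863 × 5.3 × 0.179 × 1.22 = 0.99885
(3) 1.75 × 2.08 × 0.255 × 1.19 = 1.10456
(4) 1.15 × 2.64 × 0.217 × 1.43 = 0.94210
Highest is cycle (3) at 1.1046 (>1, arbitrage).

1.1046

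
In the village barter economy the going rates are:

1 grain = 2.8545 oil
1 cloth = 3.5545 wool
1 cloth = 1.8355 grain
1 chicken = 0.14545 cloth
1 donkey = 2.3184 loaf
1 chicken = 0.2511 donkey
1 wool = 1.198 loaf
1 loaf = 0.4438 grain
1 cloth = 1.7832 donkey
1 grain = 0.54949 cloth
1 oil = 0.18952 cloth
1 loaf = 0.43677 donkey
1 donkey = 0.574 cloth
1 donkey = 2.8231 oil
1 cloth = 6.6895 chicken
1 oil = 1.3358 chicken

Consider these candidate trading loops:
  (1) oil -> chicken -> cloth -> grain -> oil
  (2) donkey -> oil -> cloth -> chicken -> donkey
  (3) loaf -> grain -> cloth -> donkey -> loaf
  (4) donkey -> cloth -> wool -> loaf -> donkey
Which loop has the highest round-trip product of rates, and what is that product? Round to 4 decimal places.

(1) 1.3358 × 0.14545 × 1.8355 × 2.8545 = 1.01798
(2) 2.8231 × 0.18952 × 6.6895 × 0.2511 = 0.89871
(3) 0.4438 × 0.54949 × 1.7832 × 2.3184 = 1.00817
(4) 0.574 × 3.5545 × 1.198 × 0.43677 = 1.06758
Highest is cycle (4) at 1.0676 (>1, arbitrage).

1.0676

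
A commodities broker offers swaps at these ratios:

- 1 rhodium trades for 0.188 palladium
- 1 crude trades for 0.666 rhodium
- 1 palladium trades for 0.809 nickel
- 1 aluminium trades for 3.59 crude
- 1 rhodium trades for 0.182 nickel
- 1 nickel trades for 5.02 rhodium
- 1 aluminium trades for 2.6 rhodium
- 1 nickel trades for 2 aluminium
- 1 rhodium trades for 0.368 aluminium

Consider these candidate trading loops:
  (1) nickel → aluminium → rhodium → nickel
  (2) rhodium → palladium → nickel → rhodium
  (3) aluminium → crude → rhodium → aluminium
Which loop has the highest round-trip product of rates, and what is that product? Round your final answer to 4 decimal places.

0.9464

(1) 2 × 2.6 × 0.182 = 0.94640
(2) 0.188 × 0.809 × 5.02 = 0.76350
(3) 3.59 × 0.666 × 0.368 = 0.87987
Highest is cycle (1) at 0.9464 (≤1, no arbitrage).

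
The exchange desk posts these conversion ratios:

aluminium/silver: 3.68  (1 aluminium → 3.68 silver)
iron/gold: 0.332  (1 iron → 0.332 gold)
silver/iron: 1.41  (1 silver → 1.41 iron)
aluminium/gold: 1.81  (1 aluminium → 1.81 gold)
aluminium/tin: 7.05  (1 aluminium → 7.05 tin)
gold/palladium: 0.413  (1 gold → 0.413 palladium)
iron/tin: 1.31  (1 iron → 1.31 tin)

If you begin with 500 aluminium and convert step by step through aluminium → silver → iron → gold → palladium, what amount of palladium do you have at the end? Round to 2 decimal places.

500 aluminium × 3.68 = 1840 silver
1840 silver × 1.41 = 2594.4 iron
2594.4 iron × 0.332 = 861.3408 gold
861.3408 gold × 0.413 = 355.7337504 palladium

355.73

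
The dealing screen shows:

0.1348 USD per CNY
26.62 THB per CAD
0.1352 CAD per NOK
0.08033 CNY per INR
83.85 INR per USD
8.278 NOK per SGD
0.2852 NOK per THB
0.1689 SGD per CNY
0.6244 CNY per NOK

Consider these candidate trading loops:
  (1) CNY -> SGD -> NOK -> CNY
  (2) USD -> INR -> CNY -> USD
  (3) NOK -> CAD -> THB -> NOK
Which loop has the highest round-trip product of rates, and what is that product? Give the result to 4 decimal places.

1.0264

(1) 0.1689 × 8.278 × 0.6244 = 0.87301
(2) 83.85 × 0.08033 × 0.1348 = 0.90797
(3) 0.1352 × 26.62 × 0.2852 = 1.02644
Highest is cycle (3) at 1.0264 (>1, arbitrage).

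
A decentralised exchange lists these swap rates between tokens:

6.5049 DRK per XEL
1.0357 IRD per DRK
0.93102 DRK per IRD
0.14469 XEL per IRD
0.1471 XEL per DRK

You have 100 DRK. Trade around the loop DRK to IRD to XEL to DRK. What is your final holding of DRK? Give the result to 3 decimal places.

97.479

100 DRK × 1.0357 = 103.57 IRD
103.57 IRD × 0.14469 = 14.9855433 XEL
14.9855433 XEL × 6.5049 = 97.47946061217 DRK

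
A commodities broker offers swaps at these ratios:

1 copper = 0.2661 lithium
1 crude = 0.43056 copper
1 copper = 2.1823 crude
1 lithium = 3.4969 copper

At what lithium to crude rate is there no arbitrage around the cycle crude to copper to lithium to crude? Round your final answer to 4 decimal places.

8.7281

Known legs of the cycle: 0.43056 × 0.2661 = 0.114572016
For no arbitrage the full-cycle product must be 1, so the missing rate is 1 / 0.114572016 ≈ 8.728135.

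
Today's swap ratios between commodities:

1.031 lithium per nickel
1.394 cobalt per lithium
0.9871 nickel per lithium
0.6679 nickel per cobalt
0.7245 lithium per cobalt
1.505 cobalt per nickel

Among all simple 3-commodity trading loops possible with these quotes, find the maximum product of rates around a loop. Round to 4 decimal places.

1.0763

lithium→nickel→cobalt→lithium: 0.9871 × 1.505 × 0.7245 = 1.07631
lithium→cobalt→nickel→lithium: 1.394 × 0.6679 × 1.031 = 0.95992
Maximum is lithium→nickel→cobalt→lithium at 1.0763; arbitrage exists.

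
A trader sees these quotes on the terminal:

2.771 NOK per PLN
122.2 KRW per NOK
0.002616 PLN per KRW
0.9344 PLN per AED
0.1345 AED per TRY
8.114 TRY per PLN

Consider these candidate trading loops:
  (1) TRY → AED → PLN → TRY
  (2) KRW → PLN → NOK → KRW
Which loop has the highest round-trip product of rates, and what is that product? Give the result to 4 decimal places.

(1) 0.1345 × 0.9344 × 8.114 = 1.01974
(2) 0.002616 × 2.771 × 122.2 = 0.88582
Highest is cycle (1) at 1.0197 (>1, arbitrage).

1.0197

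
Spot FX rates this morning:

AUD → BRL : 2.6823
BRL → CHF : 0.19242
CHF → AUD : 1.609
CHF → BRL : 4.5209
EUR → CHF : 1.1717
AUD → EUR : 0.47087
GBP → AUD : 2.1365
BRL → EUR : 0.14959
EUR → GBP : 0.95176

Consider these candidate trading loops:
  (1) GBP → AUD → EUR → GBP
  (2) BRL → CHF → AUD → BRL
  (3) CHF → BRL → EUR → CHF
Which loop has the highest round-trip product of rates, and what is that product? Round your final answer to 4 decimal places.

0.9575

(1) 2.1365 × 0.47087 × 0.95176 = 0.95748
(2) 0.19242 × 1.609 × 2.6823 = 0.83045
(3) 4.5209 × 0.14959 × 1.1717 = 0.79240
Highest is cycle (1) at 0.9575 (≤1, no arbitrage).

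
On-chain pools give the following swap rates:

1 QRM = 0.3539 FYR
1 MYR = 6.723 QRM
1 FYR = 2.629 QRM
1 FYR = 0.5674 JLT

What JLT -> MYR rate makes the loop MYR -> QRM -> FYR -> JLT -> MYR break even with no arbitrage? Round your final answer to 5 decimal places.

Known legs of the cycle: 6.723 × 0.3539 × 0.5674 = 1.34999762778
For no arbitrage the full-cycle product must be 1, so the missing rate is 1 / 1.34999762778 ≈ 0.7407420.

0.74074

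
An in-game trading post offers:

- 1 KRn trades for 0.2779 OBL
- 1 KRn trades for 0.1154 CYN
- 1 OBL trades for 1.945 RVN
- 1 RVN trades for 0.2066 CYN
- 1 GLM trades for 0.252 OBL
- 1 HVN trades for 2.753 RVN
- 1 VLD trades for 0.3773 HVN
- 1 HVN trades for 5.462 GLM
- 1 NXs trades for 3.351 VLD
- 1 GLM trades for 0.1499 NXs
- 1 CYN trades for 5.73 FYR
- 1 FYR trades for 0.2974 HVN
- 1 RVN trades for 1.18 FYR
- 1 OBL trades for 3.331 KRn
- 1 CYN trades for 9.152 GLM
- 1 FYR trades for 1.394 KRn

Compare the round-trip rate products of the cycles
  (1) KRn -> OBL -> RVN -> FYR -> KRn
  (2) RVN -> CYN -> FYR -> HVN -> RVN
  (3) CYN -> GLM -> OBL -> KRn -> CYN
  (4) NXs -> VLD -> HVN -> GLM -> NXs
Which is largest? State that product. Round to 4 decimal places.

(1) 0.2779 × 1.945 × 1.18 × 1.394 = 0.88910
(2) 0.2066 × 5.73 × 0.2974 × 2.753 = 0.96924
(3) 9.152 × 0.252 × 3.331 × 0.1154 = 0.88654
(4) 3.351 × 0.3773 × 5.462 × 0.1499 = 1.03518
Highest is cycle (4) at 1.0352 (>1, arbitrage).

1.0352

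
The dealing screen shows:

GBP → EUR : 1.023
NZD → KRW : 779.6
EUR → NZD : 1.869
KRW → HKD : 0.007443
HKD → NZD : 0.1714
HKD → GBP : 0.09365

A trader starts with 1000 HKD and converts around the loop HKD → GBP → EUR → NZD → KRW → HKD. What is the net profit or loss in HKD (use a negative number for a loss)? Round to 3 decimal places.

1000 HKD × 0.09365 = 93.65 GBP
93.65 GBP × 1.023 = 95.80395 EUR
95.80395 EUR × 1.869 = 179.05758255 NZD
179.05758255 NZD × 779.6 = 139593.29135598 KRW
139593.29135598 KRW × 0.007443 = 1038.99286756255914 HKD
Net change: 1038.99286756255914 − 1000 = 38.99286756255914 HKD

38.993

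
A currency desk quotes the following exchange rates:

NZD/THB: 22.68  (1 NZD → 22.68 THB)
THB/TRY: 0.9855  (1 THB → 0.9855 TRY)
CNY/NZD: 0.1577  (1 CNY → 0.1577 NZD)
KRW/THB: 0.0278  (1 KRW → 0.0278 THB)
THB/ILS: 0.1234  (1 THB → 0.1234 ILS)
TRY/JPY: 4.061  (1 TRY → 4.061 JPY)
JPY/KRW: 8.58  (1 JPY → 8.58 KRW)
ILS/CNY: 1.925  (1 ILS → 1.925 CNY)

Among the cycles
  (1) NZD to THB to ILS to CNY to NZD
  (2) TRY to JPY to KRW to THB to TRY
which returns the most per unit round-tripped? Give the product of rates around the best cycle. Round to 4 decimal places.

(1) 22.68 × 0.1234 × 1.925 × 0.1577 = 0.84961
(2) 4.061 × 8.58 × 0.0278 × 0.9855 = 0.95460
Highest is cycle (2) at 0.9546 (≤1, no arbitrage).

0.9546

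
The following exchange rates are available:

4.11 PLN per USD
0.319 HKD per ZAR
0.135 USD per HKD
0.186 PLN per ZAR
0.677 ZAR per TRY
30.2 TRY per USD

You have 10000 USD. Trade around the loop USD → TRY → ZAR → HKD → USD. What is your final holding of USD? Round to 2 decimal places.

10000 USD × 30.2 = 302000 TRY
302000 TRY × 0.677 = 204454 ZAR
204454 ZAR × 0.319 = 65220.826 HKD
65220.826 HKD × 0.135 = 8804.81151 USD

8804.81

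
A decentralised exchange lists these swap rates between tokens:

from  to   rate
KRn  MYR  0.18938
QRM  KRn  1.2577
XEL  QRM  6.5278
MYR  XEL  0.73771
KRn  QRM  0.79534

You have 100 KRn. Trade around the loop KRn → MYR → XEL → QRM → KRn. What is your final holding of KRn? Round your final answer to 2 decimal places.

114.70

100 KRn × 0.18938 = 18.938 MYR
18.938 MYR × 0.73771 = 13.97075198 XEL
13.97075198 XEL × 6.5278 = 91.198274775044 QRM
91.198274775044 QRM × 1.2577 = 114.7000701845728388 KRn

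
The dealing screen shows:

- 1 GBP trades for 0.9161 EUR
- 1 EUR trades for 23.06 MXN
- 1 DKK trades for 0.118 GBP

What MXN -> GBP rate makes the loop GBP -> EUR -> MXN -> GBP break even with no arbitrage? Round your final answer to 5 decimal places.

0.04734

Known legs of the cycle: 0.9161 × 23.06 = 21.125266
For no arbitrage the full-cycle product must be 1, so the missing rate is 1 / 21.125266 ≈ 0.0473367.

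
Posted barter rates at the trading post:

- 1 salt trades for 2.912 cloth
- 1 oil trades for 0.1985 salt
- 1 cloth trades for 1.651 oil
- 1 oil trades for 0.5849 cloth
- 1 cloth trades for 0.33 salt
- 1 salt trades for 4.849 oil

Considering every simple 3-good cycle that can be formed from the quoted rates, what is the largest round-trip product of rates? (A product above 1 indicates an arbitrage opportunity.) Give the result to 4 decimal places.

cloth→oil→salt→cloth: 1.651 × 0.1985 × 2.912 = 0.95433
cloth→salt→oil→cloth: 0.33 × 4.849 × 0.5849 = 0.93594
Maximum is cloth→oil→salt→cloth at 0.9543; no arbitrage — every cycle loses value.

0.9543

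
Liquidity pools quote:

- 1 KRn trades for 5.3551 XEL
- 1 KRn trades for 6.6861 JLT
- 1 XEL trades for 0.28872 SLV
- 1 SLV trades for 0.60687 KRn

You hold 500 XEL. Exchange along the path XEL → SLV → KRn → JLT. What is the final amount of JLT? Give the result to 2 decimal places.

500 XEL × 0.28872 = 144.36 SLV
144.36 SLV × 0.60687 = 87.6077532 KRn
87.6077532 KRn × 6.6861 = 585.75419867052 JLT

585.75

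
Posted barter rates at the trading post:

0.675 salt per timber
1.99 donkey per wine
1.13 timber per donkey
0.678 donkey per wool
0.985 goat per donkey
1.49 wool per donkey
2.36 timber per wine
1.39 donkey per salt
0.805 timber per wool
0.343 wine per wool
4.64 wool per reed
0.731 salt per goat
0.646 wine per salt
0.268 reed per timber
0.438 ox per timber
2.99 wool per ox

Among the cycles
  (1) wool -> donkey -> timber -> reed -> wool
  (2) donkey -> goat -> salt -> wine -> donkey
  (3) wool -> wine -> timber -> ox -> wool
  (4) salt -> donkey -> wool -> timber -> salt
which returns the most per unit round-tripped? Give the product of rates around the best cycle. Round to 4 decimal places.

1.1254

(1) 0.678 × 1.13 × 0.268 × 4.64 = 0.95271
(2) 0.985 × 0.731 × 0.646 × 1.99 = 0.92563
(3) 0.343 × 2.36 × 0.438 × 2.99 = 1.06011
(4) 1.39 × 1.49 × 0.805 × 0.675 = 1.12538
Highest is cycle (4) at 1.1254 (>1, arbitrage).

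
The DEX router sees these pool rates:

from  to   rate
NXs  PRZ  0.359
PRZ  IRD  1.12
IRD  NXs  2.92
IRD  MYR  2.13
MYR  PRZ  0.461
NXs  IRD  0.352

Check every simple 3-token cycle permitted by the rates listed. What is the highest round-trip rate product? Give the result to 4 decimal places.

PRZ→IRD→NXs→PRZ: 1.12 × 2.92 × 0.359 = 1.17407
PRZ→IRD→MYR→PRZ: 1.12 × 2.13 × 0.461 = 1.09976
Maximum is PRZ→IRD→NXs→PRZ at 1.1741; arbitrage exists.

1.1741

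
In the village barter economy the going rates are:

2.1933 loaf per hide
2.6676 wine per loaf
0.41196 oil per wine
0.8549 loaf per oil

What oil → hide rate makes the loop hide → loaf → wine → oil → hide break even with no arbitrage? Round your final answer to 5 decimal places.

0.41488

Known legs of the cycle: 2.1933 × 2.6676 × 0.41196 = 2.4103149630768
For no arbitrage the full-cycle product must be 1, so the missing rate is 1 / 2.4103149630768 ≈ 0.4148835.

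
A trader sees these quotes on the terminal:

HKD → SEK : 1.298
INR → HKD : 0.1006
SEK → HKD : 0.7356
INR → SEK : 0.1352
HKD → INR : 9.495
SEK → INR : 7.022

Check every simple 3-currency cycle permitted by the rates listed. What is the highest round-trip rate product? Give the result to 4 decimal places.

SEK→HKD→INR→SEK: 0.7356 × 9.495 × 0.1352 = 0.94431
SEK→INR→HKD→SEK: 7.022 × 0.1006 × 1.298 = 0.91692
Maximum is SEK→HKD→INR→SEK at 0.9443; no arbitrage — every cycle loses value.

0.9443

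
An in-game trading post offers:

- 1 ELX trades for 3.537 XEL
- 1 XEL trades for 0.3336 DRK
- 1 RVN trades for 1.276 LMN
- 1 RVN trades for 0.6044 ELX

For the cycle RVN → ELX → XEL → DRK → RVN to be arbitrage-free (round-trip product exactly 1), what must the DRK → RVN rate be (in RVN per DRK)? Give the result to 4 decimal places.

1.4022

Known legs of the cycle: 0.6044 × 3.537 × 0.3336 = 0.71315767008
For no arbitrage the full-cycle product must be 1, so the missing rate is 1 / 0.71315767008 ≈ 1.402214.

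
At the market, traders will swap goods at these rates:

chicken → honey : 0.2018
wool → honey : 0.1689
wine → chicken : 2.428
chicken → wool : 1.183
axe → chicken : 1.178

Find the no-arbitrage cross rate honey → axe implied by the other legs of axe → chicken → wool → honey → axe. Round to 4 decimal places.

Known legs of the cycle: 1.178 × 1.183 × 0.1689 = 0.2353746486
For no arbitrage the full-cycle product must be 1, so the missing rate is 1 / 0.2353746486 ≈ 4.248546.

4.2485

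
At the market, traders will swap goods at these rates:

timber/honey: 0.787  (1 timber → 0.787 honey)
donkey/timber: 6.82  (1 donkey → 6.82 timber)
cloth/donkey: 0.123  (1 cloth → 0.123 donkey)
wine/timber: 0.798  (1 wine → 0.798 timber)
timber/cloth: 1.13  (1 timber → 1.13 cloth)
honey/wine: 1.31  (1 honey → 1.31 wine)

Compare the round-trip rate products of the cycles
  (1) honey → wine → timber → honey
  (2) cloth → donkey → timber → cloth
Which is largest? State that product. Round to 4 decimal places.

(1) 1.31 × 0.798 × 0.787 = 0.82271
(2) 0.123 × 6.82 × 1.13 = 0.94791
Highest is cycle (2) at 0.9479 (≤1, no arbitrage).

0.9479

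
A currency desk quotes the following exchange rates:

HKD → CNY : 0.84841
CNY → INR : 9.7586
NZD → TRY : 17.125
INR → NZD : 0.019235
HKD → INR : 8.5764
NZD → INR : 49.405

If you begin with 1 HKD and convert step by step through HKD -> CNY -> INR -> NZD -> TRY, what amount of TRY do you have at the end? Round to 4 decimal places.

1 HKD × 0.84841 = 0.84841 CNY
0.84841 CNY × 9.7586 = 8.279293826 INR
8.279293826 INR × 0.019235 = 0.15925221674311 NZD
0.15925221674311 NZD × 17.125 = 2.72719421172575875 TRY

2.7272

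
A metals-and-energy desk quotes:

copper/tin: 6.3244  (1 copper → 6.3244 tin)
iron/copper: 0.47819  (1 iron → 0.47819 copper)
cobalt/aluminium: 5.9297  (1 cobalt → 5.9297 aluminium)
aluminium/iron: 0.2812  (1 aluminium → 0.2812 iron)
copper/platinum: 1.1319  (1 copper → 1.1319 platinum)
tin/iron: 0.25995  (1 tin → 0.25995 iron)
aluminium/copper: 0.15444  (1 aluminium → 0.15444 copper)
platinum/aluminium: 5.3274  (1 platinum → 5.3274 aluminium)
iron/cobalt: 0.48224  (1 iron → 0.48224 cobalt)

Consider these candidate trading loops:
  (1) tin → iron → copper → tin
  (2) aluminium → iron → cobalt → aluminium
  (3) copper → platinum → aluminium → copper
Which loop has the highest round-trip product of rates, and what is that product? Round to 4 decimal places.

(1) 0.25995 × 0.47819 × 6.3244 = 0.78616
(2) 0.2812 × 0.48224 × 5.9297 = 0.80410
(3) 1.1319 × 5.3274 × 0.15444 = 0.93129
Highest is cycle (3) at 0.9313 (≤1, no arbitrage).

0.9313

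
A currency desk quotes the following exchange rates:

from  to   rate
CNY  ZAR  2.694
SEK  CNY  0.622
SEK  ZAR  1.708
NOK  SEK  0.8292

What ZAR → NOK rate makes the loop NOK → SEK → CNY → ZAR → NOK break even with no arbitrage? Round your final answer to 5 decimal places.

0.71970

Known legs of the cycle: 0.8292 × 0.622 × 2.694 = 1.3894639056
For no arbitrage the full-cycle product must be 1, so the missing rate is 1 / 1.3894639056 ≈ 0.7197020.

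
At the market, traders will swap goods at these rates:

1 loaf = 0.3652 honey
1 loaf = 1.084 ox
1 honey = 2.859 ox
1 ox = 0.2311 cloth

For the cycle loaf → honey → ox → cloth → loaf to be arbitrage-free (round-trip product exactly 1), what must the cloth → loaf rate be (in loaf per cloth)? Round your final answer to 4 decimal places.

Known legs of the cycle: 0.3652 × 2.859 × 0.2311 = 0.24129308148
For no arbitrage the full-cycle product must be 1, so the missing rate is 1 / 0.24129308148 ≈ 4.144338.

4.1443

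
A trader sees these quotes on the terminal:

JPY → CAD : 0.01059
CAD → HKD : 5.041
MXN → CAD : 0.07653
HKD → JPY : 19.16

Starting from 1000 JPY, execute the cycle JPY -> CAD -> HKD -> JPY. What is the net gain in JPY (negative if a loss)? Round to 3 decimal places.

1000 JPY × 0.01059 = 10.59 CAD
10.59 CAD × 5.041 = 53.38419 HKD
53.38419 HKD × 19.16 = 1022.8410804 JPY
Net change: 1022.8410804 − 1000 = 22.8410804 JPY

22.841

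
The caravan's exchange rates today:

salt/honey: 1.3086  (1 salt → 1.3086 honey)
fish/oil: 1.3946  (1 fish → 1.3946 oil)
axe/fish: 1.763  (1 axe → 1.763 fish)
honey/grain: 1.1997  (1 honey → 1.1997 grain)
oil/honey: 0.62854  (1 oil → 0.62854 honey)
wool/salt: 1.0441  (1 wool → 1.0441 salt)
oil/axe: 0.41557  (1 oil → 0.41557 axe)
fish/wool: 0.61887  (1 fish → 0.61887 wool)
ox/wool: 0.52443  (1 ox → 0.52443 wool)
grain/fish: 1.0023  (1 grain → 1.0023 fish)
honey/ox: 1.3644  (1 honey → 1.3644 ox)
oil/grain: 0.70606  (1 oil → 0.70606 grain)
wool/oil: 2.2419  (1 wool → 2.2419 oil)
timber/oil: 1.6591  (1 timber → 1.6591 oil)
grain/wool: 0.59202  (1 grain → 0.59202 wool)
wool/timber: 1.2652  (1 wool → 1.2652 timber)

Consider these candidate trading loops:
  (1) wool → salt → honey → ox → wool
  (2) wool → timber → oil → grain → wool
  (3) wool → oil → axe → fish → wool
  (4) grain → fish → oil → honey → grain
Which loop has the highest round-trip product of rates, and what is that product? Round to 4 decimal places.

1.0540

(1) 1.0441 × 1.3086 × 1.3644 × 0.52443 = 0.97764
(2) 1.2652 × 1.6591 × 0.70606 × 0.59202 = 0.87742
(3) 2.2419 × 0.41557 × 1.763 × 0.61887 = 1.01651
(4) 1.0023 × 1.3946 × 0.62854 × 1.1997 = 1.05403
Highest is cycle (4) at 1.0540 (>1, arbitrage).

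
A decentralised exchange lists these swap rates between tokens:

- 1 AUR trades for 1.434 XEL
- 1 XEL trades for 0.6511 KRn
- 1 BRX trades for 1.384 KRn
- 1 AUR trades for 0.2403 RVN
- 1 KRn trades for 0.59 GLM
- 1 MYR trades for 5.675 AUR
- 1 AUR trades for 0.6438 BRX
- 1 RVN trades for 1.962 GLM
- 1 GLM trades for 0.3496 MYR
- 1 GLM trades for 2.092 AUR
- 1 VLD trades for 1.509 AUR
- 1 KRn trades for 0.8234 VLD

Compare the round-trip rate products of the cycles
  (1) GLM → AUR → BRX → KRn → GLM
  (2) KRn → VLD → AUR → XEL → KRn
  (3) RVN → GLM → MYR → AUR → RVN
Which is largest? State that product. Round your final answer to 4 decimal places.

1.1601

(1) 2.092 × 0.6438 × 1.384 × 0.59 = 1.09977
(2) 0.8234 × 1.509 × 1.434 × 0.6511 = 1.16010
(3) 1.962 × 0.3496 × 5.675 × 0.2403 = 0.93538
Highest is cycle (2) at 1.1601 (>1, arbitrage).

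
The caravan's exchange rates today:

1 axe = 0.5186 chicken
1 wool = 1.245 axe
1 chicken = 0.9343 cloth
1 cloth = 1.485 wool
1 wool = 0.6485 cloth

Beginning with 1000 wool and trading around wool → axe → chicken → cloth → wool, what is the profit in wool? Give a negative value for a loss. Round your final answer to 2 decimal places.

-104.19

1000 wool × 1.245 = 1245 axe
1245 axe × 0.5186 = 645.657 chicken
645.657 chicken × 0.9343 = 603.2373351 cloth
603.2373351 cloth × 1.485 = 895.8074426235 wool
Net change: 895.8074426235 − 1000 = -104.1925573765 wool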